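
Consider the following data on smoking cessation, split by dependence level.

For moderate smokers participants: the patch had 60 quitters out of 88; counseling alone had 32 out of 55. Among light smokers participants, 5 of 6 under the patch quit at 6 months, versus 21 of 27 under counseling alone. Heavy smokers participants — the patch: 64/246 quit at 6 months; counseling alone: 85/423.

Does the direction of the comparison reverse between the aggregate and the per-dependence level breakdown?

Moderate smokers: the patch 60/88 = 68.2%, counseling alone 32/55 = 58.2% → the patch
Light smokers: the patch 5/6 = 83.3%, counseling alone 21/27 = 77.8% → the patch
Heavy smokers: the patch 64/246 = 26.0%, counseling alone 85/423 = 20.1% → the patch
Overall: the patch 129/340 = 37.9%, counseling alone 138/505 = 27.3% → the patch
The patch wins overall and in every dependence group — no reversal.

No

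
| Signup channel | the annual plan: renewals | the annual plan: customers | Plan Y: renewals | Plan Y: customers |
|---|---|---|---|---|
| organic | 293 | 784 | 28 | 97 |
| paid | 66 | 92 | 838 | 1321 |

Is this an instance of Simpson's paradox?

Organic: the annual plan 293/784 = 37.4%, Plan Y 28/97 = 28.9% → the annual plan
Paid: the annual plan 66/92 = 71.7%, Plan Y 838/1321 = 63.4% → the annual plan
Overall: the annual plan 359/876 = 41.0%, Plan Y 866/1418 = 61.1% → Plan Y
The annual plan wins each signup group but Plan Y wins overall — the comparison reverses. The annual plan's customers skew toward organic, which has a lower base rate.

Yes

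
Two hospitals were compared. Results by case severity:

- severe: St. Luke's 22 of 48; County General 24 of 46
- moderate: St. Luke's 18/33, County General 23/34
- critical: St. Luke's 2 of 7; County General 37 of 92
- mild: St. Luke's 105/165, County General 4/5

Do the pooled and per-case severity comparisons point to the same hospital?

Severe: St. Luke's 22/48 = 45.8%, County General 24/46 = 52.2% → County General
Moderate: St. Luke's 18/33 = 54.5%, County General 23/34 = 67.6% → County General
Critical: St. Luke's 2/7 = 28.6%, County General 37/92 = 40.2% → County General
Mild: St. Luke's 105/165 = 63.6%, County General 4/5 = 80.0% → County General
Overall: St. Luke's 147/253 = 58.1%, County General 88/177 = 49.7% → St. Luke's
County General wins each case group but St. Luke's wins overall — the comparison reverses. County General's patients skew toward critical, which has a lower base rate.

No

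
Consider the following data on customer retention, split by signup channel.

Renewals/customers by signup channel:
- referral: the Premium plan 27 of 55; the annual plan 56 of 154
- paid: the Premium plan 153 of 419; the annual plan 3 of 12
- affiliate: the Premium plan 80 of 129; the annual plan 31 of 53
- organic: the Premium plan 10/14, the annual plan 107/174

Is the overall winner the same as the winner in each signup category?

No

Referral: the Premium plan 27/55 = 49.1%, the annual plan 56/154 = 36.4% → the Premium plan
Paid: the Premium plan 153/419 = 36.5%, the annual plan 3/12 = 25.0% → the Premium plan
Affiliate: the Premium plan 80/129 = 62.0%, the annual plan 31/53 = 58.5% → the Premium plan
Organic: the Premium plan 10/14 = 71.4%, the annual plan 107/174 = 61.5% → the Premium plan
Overall: the Premium plan 270/617 = 43.8%, the annual plan 197/393 = 50.1% → the annual plan
The Premium plan wins each signup group but the annual plan wins overall — the comparison reverses. The Premium plan's customers skew toward paid, which has a lower base rate.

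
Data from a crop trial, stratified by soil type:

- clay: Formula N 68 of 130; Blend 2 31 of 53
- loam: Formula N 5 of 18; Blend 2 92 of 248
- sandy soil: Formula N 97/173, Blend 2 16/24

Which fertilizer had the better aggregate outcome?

Clay: Formula N 68/130 = 52.3%, Blend 2 31/53 = 58.5% → Blend 2
Loam: Formula N 5/18 = 27.8%, Blend 2 92/248 = 37.1% → Blend 2
Sandy soil: Formula N 97/173 = 56.1%, Blend 2 16/24 = 66.7% → Blend 2
Overall: Formula N 170/321 = 53.0%, Blend 2 139/325 = 42.8% → Formula N
(Blend 2 wins every soil group but Formula N wins overall — Blend 2's plots skew toward the low-rate loam group.)

Formula N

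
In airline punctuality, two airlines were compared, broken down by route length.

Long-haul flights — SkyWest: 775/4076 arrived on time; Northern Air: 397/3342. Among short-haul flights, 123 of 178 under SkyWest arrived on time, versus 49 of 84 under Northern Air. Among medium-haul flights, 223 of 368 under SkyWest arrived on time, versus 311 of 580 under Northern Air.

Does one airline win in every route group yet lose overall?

Long-haul: SkyWest 775/4076 = 19.0%, Northern Air 397/3342 = 11.9% → SkyWest
Short-haul: SkyWest 123/178 = 69.1%, Northern Air 49/84 = 58.3% → SkyWest
Medium-haul: SkyWest 223/368 = 60.6%, Northern Air 311/580 = 53.6% → SkyWest
Overall: SkyWest 1121/4622 = 24.3%, Northern Air 757/4006 = 18.9% → SkyWest
SkyWest wins overall and in every route group — no reversal.

No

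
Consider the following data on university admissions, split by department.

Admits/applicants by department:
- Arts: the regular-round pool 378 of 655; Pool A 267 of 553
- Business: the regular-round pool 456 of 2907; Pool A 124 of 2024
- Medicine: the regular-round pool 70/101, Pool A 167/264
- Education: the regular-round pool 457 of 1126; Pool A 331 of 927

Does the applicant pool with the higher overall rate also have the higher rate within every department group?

Arts: the regular-round pool 378/655 = 57.7%, Pool A 267/553 = 48.3% → the regular-round pool
Business: the regular-round pool 456/2907 = 15.7%, Pool A 124/2024 = 6.1% → the regular-round pool
Medicine: the regular-round pool 70/101 = 69.3%, Pool A 167/264 = 63.3% → the regular-round pool
Education: the regular-round pool 457/1126 = 40.6%, Pool A 331/927 = 35.7% → the regular-round pool
Overall: the regular-round pool 1361/4789 = 28.4%, Pool A 889/3768 = 23.6% → the regular-round pool
The regular-round pool wins overall and in every department group — no reversal.

Yes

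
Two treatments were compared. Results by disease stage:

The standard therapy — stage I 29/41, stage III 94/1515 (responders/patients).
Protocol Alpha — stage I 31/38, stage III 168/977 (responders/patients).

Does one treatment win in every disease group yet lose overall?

Stage I: the standard therapy 29/41 = 70.7%, Protocol Alpha 31/38 = 81.6% → Protocol Alpha
Stage III: the standard therapy 94/1515 = 6.2%, Protocol Alpha 168/977 = 17.2% → Protocol Alpha
Overall: the standard therapy 123/1556 = 7.9%, Protocol Alpha 199/1015 = 19.6% → Protocol Alpha
Protocol Alpha wins overall and in every disease group — no reversal.

No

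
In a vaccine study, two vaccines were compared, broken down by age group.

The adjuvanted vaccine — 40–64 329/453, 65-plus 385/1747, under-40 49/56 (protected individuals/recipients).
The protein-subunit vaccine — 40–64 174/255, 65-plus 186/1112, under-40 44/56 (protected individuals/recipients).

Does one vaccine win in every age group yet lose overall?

40–64: the adjuvanted vaccine 329/453 = 72.6%, the protein-subunit vaccine 174/255 = 68.2% → the adjuvanted vaccine
65-plus: the adjuvanted vaccine 385/1747 = 22.0%, the protein-subunit vaccine 186/1112 = 16.7% → the adjuvanted vaccine
Under-40: the adjuvanted vaccine 49/56 = 87.5%, the protein-subunit vaccine 44/56 = 78.6% → the adjuvanted vaccine
Overall: the adjuvanted vaccine 763/2256 = 33.8%, the protein-subunit vaccine 404/1423 = 28.4% → the adjuvanted vaccine
The adjuvanted vaccine wins overall and in every age group — no reversal.

No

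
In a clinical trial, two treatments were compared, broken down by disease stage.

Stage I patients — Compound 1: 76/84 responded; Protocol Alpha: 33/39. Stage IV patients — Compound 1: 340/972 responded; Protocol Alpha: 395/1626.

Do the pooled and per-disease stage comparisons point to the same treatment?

Stage I: Compound 1 76/84 = 90.5%, Protocol Alpha 33/39 = 84.6% → Compound 1
Stage IV: Compound 1 340/972 = 35.0%, Protocol Alpha 395/1626 = 24.3% → Compound 1
Overall: Compound 1 416/1056 = 39.4%, Protocol Alpha 428/1665 = 25.7% → Compound 1
Compound 1 wins overall and in every disease group — no reversal.

Yes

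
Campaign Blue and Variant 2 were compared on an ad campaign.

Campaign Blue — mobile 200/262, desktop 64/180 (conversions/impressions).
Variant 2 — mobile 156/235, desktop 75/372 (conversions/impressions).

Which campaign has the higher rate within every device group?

Mobile: Campaign Blue 200/262 = 76.3%, Variant 2 156/235 = 66.4% → Campaign Blue
Desktop: Campaign Blue 64/180 = 35.6%, Variant 2 75/372 = 20.2% → Campaign Blue
Campaign Blue has the higher rate in both groups.

Campaign Blue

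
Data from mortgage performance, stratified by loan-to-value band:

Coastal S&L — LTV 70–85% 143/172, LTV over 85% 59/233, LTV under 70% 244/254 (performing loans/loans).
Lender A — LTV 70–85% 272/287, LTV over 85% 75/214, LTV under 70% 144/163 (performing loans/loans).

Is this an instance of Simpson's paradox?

No

LTV 70–85%: Coastal S&L 143/172 = 83.1%, Lender A 272/287 = 94.8% → Lender A
LTV over 85%: Coastal S&L 59/233 = 25.3%, Lender A 75/214 = 35.0% → Lender A
LTV under 70%: Coastal S&L 244/254 = 96.1%, Lender A 144/163 = 88.3% → Coastal S&L
Overall: Coastal S&L 446/659 = 67.7%, Lender A 491/664 = 73.9% → Lender A
Neither sweeps: Coastal S&L wins 1 of 3 groups, Lender A wins 2. Lender A wins overall but not every group — no Simpson reversal.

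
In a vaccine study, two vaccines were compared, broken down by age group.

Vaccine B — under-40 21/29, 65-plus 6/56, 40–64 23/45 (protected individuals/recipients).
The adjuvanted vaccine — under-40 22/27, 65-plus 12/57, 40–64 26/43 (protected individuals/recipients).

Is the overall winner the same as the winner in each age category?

Under-40: Vaccine B 21/29 = 72.4%, the adjuvanted vaccine 22/27 = 81.5% → the adjuvanted vaccine
65-plus: Vaccine B 6/56 = 10.7%, the adjuvanted vaccine 12/57 = 21.1% → the adjuvanted vaccine
40–64: Vaccine B 23/45 = 51.1%, the adjuvanted vaccine 26/43 = 60.5% → the adjuvanted vaccine
Overall: Vaccine B 50/130 = 38.5%, the adjuvanted vaccine 60/127 = 47.2% → the adjuvanted vaccine
The adjuvanted vaccine wins overall and in every age group — no reversal.

Yes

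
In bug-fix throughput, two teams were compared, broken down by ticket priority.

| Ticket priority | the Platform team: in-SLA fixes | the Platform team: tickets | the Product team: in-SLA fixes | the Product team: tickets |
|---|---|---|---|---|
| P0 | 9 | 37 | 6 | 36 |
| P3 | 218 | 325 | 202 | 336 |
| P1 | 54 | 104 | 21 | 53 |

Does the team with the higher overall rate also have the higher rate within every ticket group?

P0: the Platform team 9/37 = 24.3%, the Product team 6/36 = 16.7% → the Platform team
P3: the Platform team 218/325 = 67.1%, the Product team 202/336 = 60.1% → the Platform team
P1: the Platform team 54/104 = 51.9%, the Product team 21/53 = 39.6% → the Platform team
Overall: the Platform team 281/466 = 60.3%, the Product team 229/425 = 53.9% → the Platform team
The Platform team wins overall and in every ticket group — no reversal.

Yes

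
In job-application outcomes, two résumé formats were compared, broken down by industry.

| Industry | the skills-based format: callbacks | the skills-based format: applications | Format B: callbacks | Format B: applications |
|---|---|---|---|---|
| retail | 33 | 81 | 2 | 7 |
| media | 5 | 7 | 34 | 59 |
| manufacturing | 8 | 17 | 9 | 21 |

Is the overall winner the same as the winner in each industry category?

Retail: the skills-based format 33/81 = 40.7%, Format B 2/7 = 28.6% → the skills-based format
Media: the skills-based format 5/7 = 71.4%, Format B 34/59 = 57.6% → the skills-based format
Manufacturing: the skills-based format 8/17 = 47.1%, Format B 9/21 = 42.9% → the skills-based format
Overall: the skills-based format 46/105 = 43.8%, Format B 45/87 = 51.7% → Format B
The skills-based format wins each industry group but Format B wins overall — the comparison reverses. The skills-based format's applications skew toward retail, which has a lower base rate.

No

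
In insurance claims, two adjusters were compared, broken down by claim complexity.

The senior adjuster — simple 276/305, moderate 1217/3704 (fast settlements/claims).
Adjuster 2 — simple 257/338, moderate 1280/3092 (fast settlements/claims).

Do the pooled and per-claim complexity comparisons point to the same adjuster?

No

Simple: the senior adjuster 276/305 = 90.5%, Adjuster 2 257/338 = 76.0% → the senior adjuster
Moderate: the senior adjuster 1217/3704 = 32.9%, Adjuster 2 1280/3092 = 41.4% → Adjuster 2
Overall: the senior adjuster 1493/4009 = 37.2%, Adjuster 2 1537/3430 = 44.8% → Adjuster 2
Neither sweeps: the senior adjuster wins 1 of 2 groups, Adjuster 2 wins 1. Adjuster 2 wins overall but not every group — no Simpson reversal.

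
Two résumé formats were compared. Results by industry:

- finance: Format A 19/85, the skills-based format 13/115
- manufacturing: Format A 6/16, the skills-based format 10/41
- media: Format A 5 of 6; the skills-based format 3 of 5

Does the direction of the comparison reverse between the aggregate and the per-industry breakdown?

Finance: Format A 19/85 = 22.4%, the skills-based format 13/115 = 11.3% → Format A
Manufacturing: Format A 6/16 = 37.5%, the skills-based format 10/41 = 24.4% → Format A
Media: Format A 5/6 = 83.3%, the skills-based format 3/5 = 60.0% → Format A
Overall: Format A 30/107 = 28.0%, the skills-based format 26/161 = 16.1% → Format A
Format A wins overall and in every industry group — no reversal.

No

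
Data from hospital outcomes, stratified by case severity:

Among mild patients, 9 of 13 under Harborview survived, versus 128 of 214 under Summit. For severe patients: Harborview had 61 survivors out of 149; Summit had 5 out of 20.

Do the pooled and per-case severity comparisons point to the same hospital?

No

Mild: Harborview 9/13 = 69.2%, Summit 128/214 = 59.8% → Harborview
Severe: Harborview 61/149 = 40.9%, Summit 5/20 = 25.0% → Harborview
Overall: Harborview 70/162 = 43.2%, Summit 133/234 = 56.8% → Summit
Harborview wins each case group but Summit wins overall — the comparison reverses. Harborview's patients skew toward severe, which has a lower base rate.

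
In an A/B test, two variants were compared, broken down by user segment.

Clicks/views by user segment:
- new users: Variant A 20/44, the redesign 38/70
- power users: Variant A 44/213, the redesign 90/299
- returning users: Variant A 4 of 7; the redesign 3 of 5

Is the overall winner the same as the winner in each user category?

New users: Variant A 20/44 = 45.5%, the redesign 38/70 = 54.3% → the redesign
Power users: Variant A 44/213 = 20.7%, the redesign 90/299 = 30.1% → the redesign
Returning users: Variant A 4/7 = 57.1%, the redesign 3/5 = 60.0% → the redesign
Overall: Variant A 68/264 = 25.8%, the redesign 131/374 = 35.0% → the redesign
The redesign wins overall and in every user group — no reversal.

Yes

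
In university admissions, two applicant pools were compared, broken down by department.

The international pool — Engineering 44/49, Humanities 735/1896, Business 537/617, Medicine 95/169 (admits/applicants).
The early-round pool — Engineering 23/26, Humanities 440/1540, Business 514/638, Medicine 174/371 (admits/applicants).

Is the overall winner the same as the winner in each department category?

Yes

Engineering: the international pool 44/49 = 89.8%, the early-round pool 23/26 = 88.5% → the international pool
Humanities: the international pool 735/1896 = 38.8%, the early-round pool 440/1540 = 28.6% → the international pool
Business: the international pool 537/617 = 87.0%, the early-round pool 514/638 = 80.6% → the international pool
Medicine: the international pool 95/169 = 56.2%, the early-round pool 174/371 = 46.9% → the international pool
Overall: the international pool 1411/2731 = 51.7%, the early-round pool 1151/2575 = 44.7% → the international pool
The international pool wins overall and in every department group — no reversal.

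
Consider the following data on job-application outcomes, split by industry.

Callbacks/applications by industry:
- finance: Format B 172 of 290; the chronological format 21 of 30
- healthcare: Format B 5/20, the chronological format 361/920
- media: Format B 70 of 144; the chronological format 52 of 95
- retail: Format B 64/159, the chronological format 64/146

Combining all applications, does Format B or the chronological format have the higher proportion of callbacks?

Format B

Finance: Format B 172/290 = 59.3%, the chronological format 21/30 = 70.0% → the chronological format
Healthcare: Format B 5/20 = 25.0%, the chronological format 361/920 = 39.2% → the chronological format
Media: Format B 70/144 = 48.6%, the chronological format 52/95 = 54.7% → the chronological format
Retail: Format B 64/159 = 40.3%, the chronological format 64/146 = 43.8% → the chronological format
Overall: Format B 311/613 = 50.7%, the chronological format 498/1191 = 41.8% → Format B
(The chronological format wins every industry group but Format B wins overall — the chronological format's applications skew toward the low-rate healthcare group.)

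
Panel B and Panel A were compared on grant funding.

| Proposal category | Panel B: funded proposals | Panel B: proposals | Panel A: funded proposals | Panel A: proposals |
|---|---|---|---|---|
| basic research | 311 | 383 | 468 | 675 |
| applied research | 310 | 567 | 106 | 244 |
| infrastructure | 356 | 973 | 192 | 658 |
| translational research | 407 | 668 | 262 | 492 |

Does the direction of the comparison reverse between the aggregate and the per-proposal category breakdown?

No

Basic research: Panel B 311/383 = 81.2%, Panel A 468/675 = 69.3% → Panel B
Applied research: Panel B 310/567 = 54.7%, Panel A 106/244 = 43.4% → Panel B
Infrastructure: Panel B 356/973 = 36.6%, Panel A 192/658 = 29.2% → Panel B
Translational research: Panel B 407/668 = 60.9%, Panel A 262/492 = 53.3% → Panel B
Overall: Panel B 1384/2591 = 53.4%, Panel A 1028/2069 = 49.7% → Panel B
Panel B wins overall and in every proposal group — no reversal.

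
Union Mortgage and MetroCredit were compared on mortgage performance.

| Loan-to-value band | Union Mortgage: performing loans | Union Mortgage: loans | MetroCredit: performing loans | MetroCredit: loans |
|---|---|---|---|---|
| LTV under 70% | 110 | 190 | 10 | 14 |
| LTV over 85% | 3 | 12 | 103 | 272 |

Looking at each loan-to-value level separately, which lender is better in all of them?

MetroCredit

LTV under 70%: Union Mortgage 110/190 = 57.9%, MetroCredit 10/14 = 71.4% → MetroCredit
LTV over 85%: Union Mortgage 3/12 = 25.0%, MetroCredit 103/272 = 37.9% → MetroCredit
MetroCredit has the higher rate in both groups.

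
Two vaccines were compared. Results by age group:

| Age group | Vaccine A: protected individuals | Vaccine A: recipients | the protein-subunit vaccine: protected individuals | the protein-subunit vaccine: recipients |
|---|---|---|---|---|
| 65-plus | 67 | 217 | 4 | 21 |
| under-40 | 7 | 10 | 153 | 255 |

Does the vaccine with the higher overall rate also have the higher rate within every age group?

65-plus: Vaccine A 67/217 = 30.9%, the protein-subunit vaccine 4/21 = 19.0% → Vaccine A
Under-40: Vaccine A 7/10 = 70.0%, the protein-subunit vaccine 153/255 = 60.0% → Vaccine A
Overall: Vaccine A 74/227 = 32.6%, the protein-subunit vaccine 157/276 = 56.9% → the protein-subunit vaccine
Vaccine A wins each age group but the protein-subunit vaccine wins overall — the comparison reverses. Vaccine A's recipients skew toward 65-plus, which has a lower base rate.

No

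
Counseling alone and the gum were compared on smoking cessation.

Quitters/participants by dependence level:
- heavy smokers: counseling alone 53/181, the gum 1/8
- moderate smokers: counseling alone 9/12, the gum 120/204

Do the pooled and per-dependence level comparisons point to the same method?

Heavy smokers: counseling alone 53/181 = 29.3%, the gum 1/8 = 12.5% → counseling alone
Moderate smokers: counseling alone 9/12 = 75.0%, the gum 120/204 = 58.8% → counseling alone
Overall: counseling alone 62/193 = 32.1%, the gum 121/212 = 57.1% → the gum
Counseling alone wins each dependence group but the gum wins overall — the comparison reverses. Counseling alone's participants skew toward heavy smokers, which has a lower base rate.

No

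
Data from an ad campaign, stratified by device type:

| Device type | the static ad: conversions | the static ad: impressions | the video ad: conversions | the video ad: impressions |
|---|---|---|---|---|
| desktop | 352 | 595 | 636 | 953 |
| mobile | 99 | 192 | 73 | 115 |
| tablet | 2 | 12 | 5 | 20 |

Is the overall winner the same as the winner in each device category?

Desktop: the static ad 352/595 = 59.2%, the video ad 636/953 = 66.7% → the video ad
Mobile: the static ad 99/192 = 51.6%, the video ad 73/115 = 63.5% → the video ad
Tablet: the static ad 2/12 = 16.7%, the video ad 5/20 = 25.0% → the video ad
Overall: the static ad 453/799 = 56.7%, the video ad 714/1088 = 65.6% → the video ad
The video ad wins overall and in every device group — no reversal.

Yes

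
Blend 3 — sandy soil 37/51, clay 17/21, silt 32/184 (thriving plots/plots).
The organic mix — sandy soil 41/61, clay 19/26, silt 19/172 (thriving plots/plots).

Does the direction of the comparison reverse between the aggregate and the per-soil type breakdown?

Sandy soil: Blend 3 37/51 = 72.5%, the organic mix 41/61 = 67.2% → Blend 3
Clay: Blend 3 17/21 = 81.0%, the organic mix 19/26 = 73.1% → Blend 3
Silt: Blend 3 32/184 = 17.4%, the organic mix 19/172 = 11.0% → Blend 3
Overall: Blend 3 86/256 = 33.6%, the organic mix 79/259 = 30.5% → Blend 3
Blend 3 wins overall and in every soil group — no reversal.

No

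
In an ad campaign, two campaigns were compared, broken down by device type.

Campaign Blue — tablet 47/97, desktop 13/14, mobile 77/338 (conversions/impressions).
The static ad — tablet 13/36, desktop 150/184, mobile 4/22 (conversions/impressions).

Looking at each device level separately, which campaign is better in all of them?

Tablet: Campaign Blue 47/97 = 48.5%, the static ad 13/36 = 36.1% → Campaign Blue
Desktop: Campaign Blue 13/14 = 92.9%, the static ad 150/184 = 81.5% → Campaign Blue
Mobile: Campaign Blue 77/338 = 22.8%, the static ad 4/22 = 18.2% → Campaign Blue
Campaign Blue has the higher rate in all 3 groups.

Campaign Blue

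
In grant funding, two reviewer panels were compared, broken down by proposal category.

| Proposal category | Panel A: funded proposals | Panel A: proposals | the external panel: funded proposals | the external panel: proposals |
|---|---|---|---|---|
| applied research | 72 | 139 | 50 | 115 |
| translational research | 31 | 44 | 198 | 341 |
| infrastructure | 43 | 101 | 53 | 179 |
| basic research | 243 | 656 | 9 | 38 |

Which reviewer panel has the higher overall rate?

the external panel

Applied research: Panel A 72/139 = 51.8%, the external panel 50/115 = 43.5% → Panel A
Translational research: Panel A 31/44 = 70.5%, the external panel 198/341 = 58.1% → Panel A
Infrastructure: Panel A 43/101 = 42.6%, the external panel 53/179 = 29.6% → Panel A
Basic research: Panel A 243/656 = 37.0%, the external panel 9/38 = 23.7% → Panel A
Overall: Panel A 389/940 = 41.4%, the external panel 310/673 = 46.1% → the external panel
(Panel A wins every proposal group but the external panel wins overall — Panel A's proposals skew toward the low-rate basic research group.)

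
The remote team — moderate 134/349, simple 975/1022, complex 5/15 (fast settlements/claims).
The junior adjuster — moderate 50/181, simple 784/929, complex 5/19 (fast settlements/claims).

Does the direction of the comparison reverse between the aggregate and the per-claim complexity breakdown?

No

Moderate: the remote team 134/349 = 38.4%, the junior adjuster 50/181 = 27.6% → the remote team
Simple: the remote team 975/1022 = 95.4%, the junior adjuster 784/929 = 84.4% → the remote team
Complex: the remote team 5/15 = 33.3%, the junior adjuster 5/19 = 26.3% → the remote team
Overall: the remote team 1114/1386 = 80.4%, the junior adjuster 839/1129 = 74.3% → the remote team
The remote team wins overall and in every claim group — no reversal.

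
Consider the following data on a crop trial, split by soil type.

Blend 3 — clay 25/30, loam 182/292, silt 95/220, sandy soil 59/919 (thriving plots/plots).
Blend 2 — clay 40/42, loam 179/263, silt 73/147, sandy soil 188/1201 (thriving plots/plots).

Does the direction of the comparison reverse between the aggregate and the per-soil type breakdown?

Clay: Blend 3 25/30 = 83.3%, Blend 2 40/42 = 95.2% → Blend 2
Loam: Blend 3 182/292 = 62.3%, Blend 2 179/263 = 68.1% → Blend 2
Silt: Blend 3 95/220 = 43.2%, Blend 2 73/147 = 49.7% → Blend 2
Sandy soil: Blend 3 59/919 = 6.4%, Blend 2 188/1201 = 15.7% → Blend 2
Overall: Blend 3 361/1461 = 24.7%, Blend 2 480/1653 = 29.0% → Blend 2
Blend 2 wins overall and in every soil group — no reversal.

No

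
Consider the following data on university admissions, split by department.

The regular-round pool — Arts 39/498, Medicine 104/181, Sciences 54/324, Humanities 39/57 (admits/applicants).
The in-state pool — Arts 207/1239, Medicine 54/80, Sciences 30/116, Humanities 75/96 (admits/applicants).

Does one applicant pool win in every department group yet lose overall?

No

Arts: the regular-round pool 39/498 = 7.8%, the in-state pool 207/1239 = 16.7% → the in-state pool
Medicine: the regular-round pool 104/181 = 57.5%, the in-state pool 54/80 = 67.5% → the in-state pool
Sciences: the regular-round pool 54/324 = 16.7%, the in-state pool 30/116 = 25.9% → the in-state pool
Humanities: the regular-round pool 39/57 = 68.4%, the in-state pool 75/96 = 78.1% → the in-state pool
Overall: the regular-round pool 236/1060 = 22.3%, the in-state pool 366/1531 = 23.9% → the in-state pool
The in-state pool wins overall and in every department group — no reversal.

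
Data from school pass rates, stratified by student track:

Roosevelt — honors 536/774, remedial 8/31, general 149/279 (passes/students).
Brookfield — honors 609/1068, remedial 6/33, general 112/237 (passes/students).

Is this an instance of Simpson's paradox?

Honors: Roosevelt 536/774 = 69.3%, Brookfield 609/1068 = 57.0% → Roosevelt
Remedial: Roosevelt 8/31 = 25.8%, Brookfield 6/33 = 18.2% → Roosevelt
General: Roosevelt 149/279 = 53.4%, Brookfield 112/237 = 47.3% → Roosevelt
Overall: Roosevelt 693/1084 = 63.9%, Brookfield 727/1338 = 54.3% → Roosevelt
Roosevelt wins overall and in every student group — no reversal.

No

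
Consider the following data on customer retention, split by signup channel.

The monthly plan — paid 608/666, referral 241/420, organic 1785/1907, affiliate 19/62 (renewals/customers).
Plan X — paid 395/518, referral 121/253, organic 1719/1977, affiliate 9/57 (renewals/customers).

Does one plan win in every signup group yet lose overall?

Paid: the monthly plan 608/666 = 91.3%, Plan X 395/518 = 76.3% → the monthly plan
Referral: the monthly plan 241/420 = 57.4%, Plan X 121/253 = 47.8% → the monthly plan
Organic: the monthly plan 1785/1907 = 93.6%, Plan X 1719/1977 = 86.9% → the monthly plan
Affiliate: the monthly plan 19/62 = 30.6%, Plan X 9/57 = 15.8% → the monthly plan
Overall: the monthly plan 2653/3055 = 86.8%, Plan X 2244/2805 = 80.0% → the monthly plan
The monthly plan wins overall and in every signup group — no reversal.

No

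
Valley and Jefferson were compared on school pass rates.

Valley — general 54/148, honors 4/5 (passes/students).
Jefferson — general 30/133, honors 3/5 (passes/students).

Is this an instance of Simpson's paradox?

General: Valley 54/148 = 36.5%, Jefferson 30/133 = 22.6% → Valley
Honors: Valley 4/5 = 80.0%, Jefferson 3/5 = 60.0% → Valley
Overall: Valley 58/153 = 37.9%, Jefferson 33/138 = 23.9% → Valley
Valley wins overall and in every student group — no reversal.

No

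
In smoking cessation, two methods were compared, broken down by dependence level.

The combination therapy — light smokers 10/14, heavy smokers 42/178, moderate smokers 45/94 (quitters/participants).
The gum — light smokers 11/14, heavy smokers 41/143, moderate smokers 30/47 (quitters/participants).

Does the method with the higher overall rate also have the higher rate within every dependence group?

Light smokers: the combination therapy 10/14 = 71.4%, the gum 11/14 = 78.6% → the gum
Heavy smokers: the combination therapy 42/178 = 23.6%, the gum 41/143 = 28.7% → the gum
Moderate smokers: the combination therapy 45/94 = 47.9%, the gum 30/47 = 63.8% → the gum
Overall: the combination therapy 97/286 = 33.9%, the gum 82/204 = 40.2% → the gum
The gum wins overall and in every dependence group — no reversal.

Yes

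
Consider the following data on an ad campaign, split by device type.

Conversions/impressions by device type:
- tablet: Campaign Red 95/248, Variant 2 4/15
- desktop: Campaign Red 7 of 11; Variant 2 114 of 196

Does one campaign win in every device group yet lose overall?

Tablet: Campaign Red 95/248 = 38.3%, Variant 2 4/15 = 26.7% → Campaign Red
Desktop: Campaign Red 7/11 = 63.6%, Variant 2 114/196 = 58.2% → Campaign Red
Overall: Campaign Red 102/259 = 39.4%, Variant 2 118/211 = 55.9% → Variant 2
Campaign Red wins each device group but Variant 2 wins overall — the comparison reverses. Campaign Red's impressions skew toward tablet, which has a lower base rate.

Yes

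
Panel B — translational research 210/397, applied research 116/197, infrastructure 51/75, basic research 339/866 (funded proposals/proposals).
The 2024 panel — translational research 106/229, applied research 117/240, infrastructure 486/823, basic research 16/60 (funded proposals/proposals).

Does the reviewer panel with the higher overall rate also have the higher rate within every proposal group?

No

Translational research: Panel B 210/397 = 52.9%, the 2024 panel 106/229 = 46.3% → Panel B
Applied research: Panel B 116/197 = 58.9%, the 2024 panel 117/240 = 48.8% → Panel B
Infrastructure: Panel B 51/75 = 68.0%, the 2024 panel 486/823 = 59.1% → Panel B
Basic research: Panel B 339/866 = 39.1%, the 2024 panel 16/60 = 26.7% → Panel B
Overall: Panel B 716/1535 = 46.6%, the 2024 panel 725/1352 = 53.6% → the 2024 panel
Panel B wins each proposal group but the 2024 panel wins overall — the comparison reverses. Panel B's proposals skew toward basic research, which has a lower base rate.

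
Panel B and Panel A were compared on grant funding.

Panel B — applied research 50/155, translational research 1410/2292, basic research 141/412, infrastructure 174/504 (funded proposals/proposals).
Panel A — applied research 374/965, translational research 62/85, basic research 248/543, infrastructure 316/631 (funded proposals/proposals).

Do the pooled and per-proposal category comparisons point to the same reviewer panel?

Applied research: Panel B 50/155 = 32.3%, Panel A 374/965 = 38.8% → Panel A
Translational research: Panel B 1410/2292 = 61.5%, Panel A 62/85 = 72.9% → Panel A
Basic research: Panel B 141/412 = 34.2%, Panel A 248/543 = 45.7% → Panel A
Infrastructure: Panel B 174/504 = 34.5%, Panel A 316/631 = 50.1% → Panel A
Overall: Panel B 1775/3363 = 52.8%, Panel A 1000/2224 = 45.0% → Panel B
Panel A wins each proposal group but Panel B wins overall — the comparison reverses. Panel A's proposals skew toward applied research, which has a lower base rate.

No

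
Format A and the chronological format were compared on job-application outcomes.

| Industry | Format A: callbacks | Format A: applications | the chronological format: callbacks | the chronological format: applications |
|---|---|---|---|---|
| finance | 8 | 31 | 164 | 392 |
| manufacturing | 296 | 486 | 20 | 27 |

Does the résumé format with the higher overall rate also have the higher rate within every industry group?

No

Finance: Format A 8/31 = 25.8%, the chronological format 164/392 = 41.8% → the chronological format
Manufacturing: Format A 296/486 = 60.9%, the chronological format 20/27 = 74.1% → the chronological format
Overall: Format A 304/517 = 58.8%, the chronological format 184/419 = 43.9% → Format A
The chronological format wins each industry group but Format A wins overall — the comparison reverses. The chronological format's applications skew toward finance, which has a lower base rate.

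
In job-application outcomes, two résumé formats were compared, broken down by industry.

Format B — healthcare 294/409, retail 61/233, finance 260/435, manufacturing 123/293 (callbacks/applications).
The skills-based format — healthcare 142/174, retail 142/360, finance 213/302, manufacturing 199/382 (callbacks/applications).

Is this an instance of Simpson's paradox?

Healthcare: Format B 294/409 = 71.9%, the skills-based format 142/174 = 81.6% → the skills-based format
Retail: Format B 61/233 = 26.2%, the skills-based format 142/360 = 39.4% → the skills-based format
Finance: Format B 260/435 = 59.8%, the skills-based format 213/302 = 70.5% → the skills-based format
Manufacturing: Format B 123/293 = 42.0%, the skills-based format 199/382 = 52.1% → the skills-based format
Overall: Format B 738/1370 = 53.9%, the skills-based format 696/1218 = 57.1% → the skills-based format
The skills-based format wins overall and in every industry group — no reversal.

No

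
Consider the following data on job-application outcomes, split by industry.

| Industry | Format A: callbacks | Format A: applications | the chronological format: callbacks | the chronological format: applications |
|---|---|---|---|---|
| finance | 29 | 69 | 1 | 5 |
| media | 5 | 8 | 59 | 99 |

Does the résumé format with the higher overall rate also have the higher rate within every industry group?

Finance: Format A 29/69 = 42.0%, the chronological format 1/5 = 20.0% → Format A
Media: Format A 5/8 = 62.5%, the chronological format 59/99 = 59.6% → Format A
Overall: Format A 34/77 = 44.2%, the chronological format 60/104 = 57.7% → the chronological format
Format A wins each industry group but the chronological format wins overall — the comparison reverses. Format A's applications skew toward finance, which has a lower base rate.

No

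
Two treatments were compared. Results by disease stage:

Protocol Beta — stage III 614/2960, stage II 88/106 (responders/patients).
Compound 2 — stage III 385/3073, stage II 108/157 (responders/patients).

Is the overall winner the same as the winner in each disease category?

Stage III: Protocol Beta 614/2960 = 20.7%, Compound 2 385/3073 = 12.5% → Protocol Beta
Stage II: Protocol Beta 88/106 = 83.0%, Compound 2 108/157 = 68.8% → Protocol Beta
Overall: Protocol Beta 702/3066 = 22.9%, Compound 2 493/3230 = 15.3% → Protocol Beta
Protocol Beta wins overall and in every disease group — no reversal.

Yes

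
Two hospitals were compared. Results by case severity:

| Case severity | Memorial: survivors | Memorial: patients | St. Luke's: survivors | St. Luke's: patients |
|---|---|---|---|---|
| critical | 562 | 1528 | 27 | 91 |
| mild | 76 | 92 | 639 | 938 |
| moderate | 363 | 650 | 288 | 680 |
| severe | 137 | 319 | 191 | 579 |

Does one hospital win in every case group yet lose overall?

Critical: Memorial 562/1528 = 36.8%, St. Luke's 27/91 = 29.7% → Memorial
Mild: Memorial 76/92 = 82.6%, St. Luke's 639/938 = 68.1% → Memorial
Moderate: Memorial 363/650 = 55.8%, St. Luke's 288/680 = 42.4% → Memorial
Severe: Memorial 137/319 = 42.9%, St. Luke's 191/579 = 33.0% → Memorial
Overall: Memorial 1138/2589 = 44.0%, St. Luke's 1145/2288 = 50.0% → St. Luke's
Memorial wins each case group but St. Luke's wins overall — the comparison reverses. Memorial's patients skew toward critical, which has a lower base rate.

Yes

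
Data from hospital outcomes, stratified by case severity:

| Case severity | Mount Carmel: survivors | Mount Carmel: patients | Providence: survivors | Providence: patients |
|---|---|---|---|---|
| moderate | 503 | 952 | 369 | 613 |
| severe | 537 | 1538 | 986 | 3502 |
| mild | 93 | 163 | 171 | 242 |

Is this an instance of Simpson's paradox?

No

Moderate: Mount Carmel 503/952 = 52.8%, Providence 369/613 = 60.2% → Providence
Severe: Mount Carmel 537/1538 = 34.9%, Providence 986/3502 = 28.2% → Mount Carmel
Mild: Mount Carmel 93/163 = 57.1%, Providence 171/242 = 70.7% → Providence
Overall: Mount Carmel 1133/2653 = 42.7%, Providence 1526/4357 = 35.0% → Mount Carmel
Neither sweeps: Mount Carmel wins 1 of 3 groups, Providence wins 2. Mount Carmel wins overall but not every group — no Simpson reversal.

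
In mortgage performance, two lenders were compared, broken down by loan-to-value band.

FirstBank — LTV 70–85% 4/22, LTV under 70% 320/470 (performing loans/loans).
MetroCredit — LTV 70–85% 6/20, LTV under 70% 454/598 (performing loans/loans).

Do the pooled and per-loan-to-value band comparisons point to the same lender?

LTV 70–85%: FirstBank 4/22 = 18.2%, MetroCredit 6/20 = 30.0% → MetroCredit
LTV under 70%: FirstBank 320/470 = 68.1%, MetroCredit 454/598 = 75.9% → MetroCredit
Overall: FirstBank 324/492 = 65.9%, MetroCredit 460/618 = 74.4% → MetroCredit
MetroCredit wins overall and in every loan-to-value group — no reversal.

Yes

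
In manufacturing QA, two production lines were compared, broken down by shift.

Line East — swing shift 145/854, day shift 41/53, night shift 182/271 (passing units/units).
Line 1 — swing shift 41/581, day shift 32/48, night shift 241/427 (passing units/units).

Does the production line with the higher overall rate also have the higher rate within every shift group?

Swing shift: Line East 145/854 = 17.0%, Line 1 41/581 = 7.1% → Line East
Day shift: Line East 41/53 = 77.4%, Line 1 32/48 = 66.7% → Line East
Night shift: Line East 182/271 = 67.2%, Line 1 241/427 = 56.4% → Line East
Overall: Line East 368/1178 = 31.2%, Line 1 314/1056 = 29.7% → Line East
Line East wins overall and in every shift group — no reversal.

Yes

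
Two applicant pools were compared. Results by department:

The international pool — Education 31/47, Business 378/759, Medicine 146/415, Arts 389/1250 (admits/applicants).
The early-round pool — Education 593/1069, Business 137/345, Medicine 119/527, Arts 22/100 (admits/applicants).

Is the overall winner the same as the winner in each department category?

Education: the international pool 31/47 = 66.0%, the early-round pool 593/1069 = 55.5% → the international pool
Business: the international pool 378/759 = 49.8%, the early-round pool 137/345 = 39.7% → the international pool
Medicine: the international pool 146/415 = 35.2%, the early-round pool 119/527 = 22.6% → the international pool
Arts: the international pool 389/1250 = 31.1%, the early-round pool 22/100 = 22.0% → the international pool
Overall: the international pool 944/2471 = 38.2%, the early-round pool 871/2041 = 42.7% → the early-round pool
The international pool wins each department group but the early-round pool wins overall — the comparison reverses. The international pool's applicants skew toward Arts, which has a lower base rate.

No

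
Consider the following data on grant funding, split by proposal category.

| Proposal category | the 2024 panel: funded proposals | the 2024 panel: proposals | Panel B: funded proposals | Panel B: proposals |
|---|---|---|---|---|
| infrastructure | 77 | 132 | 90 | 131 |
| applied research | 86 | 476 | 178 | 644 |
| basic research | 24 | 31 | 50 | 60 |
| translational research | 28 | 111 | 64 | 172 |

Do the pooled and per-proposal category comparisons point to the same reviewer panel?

Yes

Infrastructure: the 2024 panel 77/132 = 58.3%, Panel B 90/131 = 68.7% → Panel B
Applied research: the 2024 panel 86/476 = 18.1%, Panel B 178/644 = 27.6% → Panel B
Basic research: the 2024 panel 24/31 = 77.4%, Panel B 50/60 = 83.3% → Panel B
Translational research: the 2024 panel 28/111 = 25.2%, Panel B 64/172 = 37.2% → Panel B
Overall: the 2024 panel 215/750 = 28.7%, Panel B 382/1007 = 37.9% → Panel B
Panel B wins overall and in every proposal group — no reversal.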